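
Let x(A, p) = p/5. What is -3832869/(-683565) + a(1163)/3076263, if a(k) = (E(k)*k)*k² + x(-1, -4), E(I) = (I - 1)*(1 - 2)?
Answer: -83297071421003881/140188381173 ≈ -5.9418e+5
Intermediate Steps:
x(A, p) = p/5 (x(A, p) = p*(⅕) = p/5)
E(I) = 1 - I (E(I) = (-1 + I)*(-1) = 1 - I)
a(k) = -⅘ + k³*(1 - k) (a(k) = ((1 - k)*k)*k² + (⅕)*(-4) = (k*(1 - k))*k² - ⅘ = k³*(1 - k) - ⅘ = -⅘ + k³*(1 - k))
-3832869/(-683565) + a(1163)/3076263 = -3832869/(-683565) + (-⅘ + 1163³ - 1*1163⁴)/3076263 = -3832869*(-1/683565) + (-⅘ + 1573037747 - 1*1829442899761)*(1/3076263) = 1277623/227855 + (-⅘ + 1573037747 - 1829442899761)*(1/3076263) = 1277623/227855 - 9139349310074/5*1/3076263 = 1277623/227855 - 9139349310074/15381315 = -83297071421003881/140188381173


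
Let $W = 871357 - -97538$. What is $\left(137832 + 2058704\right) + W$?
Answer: $3165431$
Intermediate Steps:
$W = 968895$ ($W = 871357 + 97538 = 968895$)
$\left(137832 + 2058704\right) + W = \left(137832 + 2058704\right) + 968895 = 2196536 + 968895 = 3165431$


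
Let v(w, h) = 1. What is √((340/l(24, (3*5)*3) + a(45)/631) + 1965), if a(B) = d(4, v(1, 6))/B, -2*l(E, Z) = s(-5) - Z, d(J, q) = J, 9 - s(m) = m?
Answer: √171059981522945/293415 ≈ 44.575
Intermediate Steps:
s(m) = 9 - m
l(E, Z) = -7 + Z/2 (l(E, Z) = -((9 - 1*(-5)) - Z)/2 = -((9 + 5) - Z)/2 = -(14 - Z)/2 = -7 + Z/2)
a(B) = 4/B
√((340/l(24, (3*5)*3) + a(45)/631) + 1965) = √((340/(-7 + ((3*5)*3)/2) + (4/45)/631) + 1965) = √((340/(-7 + (15*3)/2) + (4*(1/45))*(1/631)) + 1965) = √((340/(-7 + (½)*45) + (4/45)*(1/631)) + 1965) = √((340/(-7 + 45/2) + 4/28395) + 1965) = √((340/(31/2) + 4/28395) + 1965) = √((340*(2/31) + 4/28395) + 1965) = √((680/31 + 4/28395) + 1965) = √(19308724/880245 + 1965) = √(1748990149/880245) = √171059981522945/293415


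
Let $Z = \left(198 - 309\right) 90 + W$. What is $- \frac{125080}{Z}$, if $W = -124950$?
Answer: $\frac{6254}{6747} \approx 0.92693$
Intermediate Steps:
$Z = -134940$ ($Z = \left(198 - 309\right) 90 - 124950 = \left(-111\right) 90 - 124950 = -9990 - 124950 = -134940$)
$- \frac{125080}{Z} = - \frac{125080}{-134940} = \left(-125080\right) \left(- \frac{1}{134940}\right) = \frac{6254}{6747}$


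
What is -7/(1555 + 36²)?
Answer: -7/2851 ≈ -0.0024553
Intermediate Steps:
-7/(1555 + 36²) = -7/(1555 + 1296) = -7/2851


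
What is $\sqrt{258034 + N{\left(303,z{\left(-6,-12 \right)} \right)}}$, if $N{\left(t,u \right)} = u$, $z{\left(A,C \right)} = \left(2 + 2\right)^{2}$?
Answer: $5 \sqrt{10322} \approx 507.99$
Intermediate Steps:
$z{\left(A,C \right)} = 16$ ($z{\left(A,C \right)} = 4^{2} = 16$)
$\sqrt{258034 + N{\left(303,z{\left(-6,-12 \right)} \right)}} = \sqrt{258034 + 16} = \sqrt{258050} = 5 \sqrt{10322}$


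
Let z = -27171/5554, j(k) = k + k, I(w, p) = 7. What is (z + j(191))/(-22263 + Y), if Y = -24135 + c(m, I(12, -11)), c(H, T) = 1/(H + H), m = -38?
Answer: -79589366/9792393473 ≈ -0.0081277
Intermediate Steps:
j(k) = 2*k
z = -27171/5554 (z = -27171*1/5554 = -27171/5554 ≈ -4.8922)
c(H, T) = 1/(2*H)
Y = -1834261/76 (Y = -24135 + (1/2)/(-38) = -24135 + (1/2)*(-1/38) = -24135 - 1/76 = -1834261/76 ≈ -24135.)
(z + j(191))/(-22263 + Y) = (-27171/5554 + 2*191)/(-22263 - 1834261/76) = (-27171/5554 + 382)/(-3526249/76) = (2094457/5554)*(-76/3526249) = -79589366/9792393473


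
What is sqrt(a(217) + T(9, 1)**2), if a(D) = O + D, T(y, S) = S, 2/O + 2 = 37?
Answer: 12*sqrt(1855)/35 ≈ 14.767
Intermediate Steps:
O = 2/35 (O = 2/(-2 + 37) = 2/35 ≈ 0.057143)
a(D) = 2/35 + D
sqrt(a(217) + T(9, 1)**2) = sqrt((2/35 + 217) + 1**2) = sqrt(7597/35 + 1) = sqrt(7632/35) = 12*sqrt(1855)/35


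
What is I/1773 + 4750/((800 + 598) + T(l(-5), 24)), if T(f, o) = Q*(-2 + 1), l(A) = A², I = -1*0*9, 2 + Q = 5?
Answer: 950/279 ≈ 3.4050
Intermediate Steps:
Q = 3 (Q = -2 + 5 = 3)
I = 0 (I = 0*9 = 0)
T(f, o) = -3 (T(f, o) = 3*(-2 + 1) = 3*(-1) = -3)
I/1773 + 4750/((800 + 598) + T(l(-5), 24)) = 0/1773 + 4750/((800 + 598) - 3) = 0*(1/1773) + 4750/(1398 - 3) = 0 + 4750/1395 = 0 + 4750*(1/1395) = 0 + 950/279 = 950/279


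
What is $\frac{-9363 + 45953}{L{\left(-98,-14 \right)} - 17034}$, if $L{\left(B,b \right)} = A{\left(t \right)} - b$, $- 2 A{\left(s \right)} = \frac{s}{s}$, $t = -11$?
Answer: $- \frac{73180}{34041} \approx -2.1498$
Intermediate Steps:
$A{\left(s \right)} = - \frac{1}{2}$ ($A{\left(s \right)} = - \frac{s \frac{1}{s}}{2} = \left(- \frac{1}{2}\right) 1 = - \frac{1}{2}$)
$L{\left(B,b \right)} = - \frac{1}{2} - b$
$\frac{-9363 + 45953}{L{\left(-98,-14 \right)} - 17034} = \frac{-9363 + 45953}{\left(- \frac{1}{2} - -14\right) - 17034} = \frac{36590}{\left(- \frac{1}{2} + 14\right) - 17034} = \frac{36590}{\frac{27}{2} - 17034} = \frac{36590}{- \frac{34041}{2}} = 36590 \left(- \frac{2}{34041}\right) = - \frac{73180}{34041}$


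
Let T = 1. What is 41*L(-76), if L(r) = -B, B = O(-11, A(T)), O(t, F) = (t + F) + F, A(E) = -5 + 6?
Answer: 369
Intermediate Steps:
A(E) = 1
O(t, F) = t + 2*F (O(t, F) = (F + t) + F = t + 2*F)
B = -9 (B = -11 + 2*1 = -11 + 2 = -9)
L(r) = 9 (L(r) = -1*(-9) = 9)
41*L(-76) = 41*9 = 369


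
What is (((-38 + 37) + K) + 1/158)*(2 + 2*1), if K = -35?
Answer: -11374/79 ≈ -143.97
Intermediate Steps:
(((-38 + 37) + K) + 1/158)*(2 + 2*1) = (((-38 + 37) - 35) + 1/158)*(2 + 2*1) = ((-1 - 35) + 1/158)*(2 + 2) = (-36 + 1/158)*4 = -5687/158*4 = -11374/79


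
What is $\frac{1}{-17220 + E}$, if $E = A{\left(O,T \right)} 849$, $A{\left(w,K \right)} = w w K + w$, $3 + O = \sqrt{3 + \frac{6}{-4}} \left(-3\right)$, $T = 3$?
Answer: $- \frac{50054}{1870554615} + \frac{9622 \sqrt{6}}{623518205} \approx 1.1041 \cdot 10^{-5}$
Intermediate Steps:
$O = -3 - \frac{3 \sqrt{6}}{2}$ ($O = -3 + \sqrt{3 + \frac{6}{-4}} \left(-3\right) = -3 + \sqrt{3 + 6 \left(- \frac{1}{4}\right)} \left(-3\right) = -3 + \sqrt{3 - \frac{3}{2}} \left(-3\right) = -3 + \sqrt{\frac{3}{2}} \left(-3\right) = -3 + \frac{\sqrt{6}}{2} \left(-3\right) = -3 - \frac{3 \sqrt{6}}{2} \approx -6.6742$)
$A{\left(w,K \right)} = w + K w^{2}$ ($A{\left(w,K \right)} = w^{2} K + w = K w^{2} + w = w + K w^{2}$)
$E = 849 \left(-8 - \frac{9 \sqrt{6}}{2}\right) \left(-3 - \frac{3 \sqrt{6}}{2}\right)$ ($E = \left(-3 - \frac{3 \sqrt{6}}{2}\right) \left(1 + 3 \left(-3 - \frac{3 \sqrt{6}}{2}\right)\right) 849 = \left(-3 - \frac{3 \sqrt{6}}{2}\right) \left(1 - \left(9 + \frac{9 \sqrt{6}}{2}\right)\right) 849 = \left(-3 - \frac{3 \sqrt{6}}{2}\right) \left(-8 - \frac{9 \sqrt{6}}{2}\right) 849 = \left(-8 - \frac{9 \sqrt{6}}{2}\right) \left(-3 - \frac{3 \sqrt{6}}{2}\right) 849 = 849 \left(-8 - \frac{9 \sqrt{6}}{2}\right) \left(-3 - \frac{3 \sqrt{6}}{2}\right) \approx 1.0779 \cdot 10^{5}$)
$\frac{1}{-17220 + E} = \frac{1}{-17220 + \left(\frac{109521}{2} + \frac{43299 \sqrt{6}}{2}\right)} = \frac{1}{\frac{75081}{2} + \frac{43299 \sqrt{6}}{2}}$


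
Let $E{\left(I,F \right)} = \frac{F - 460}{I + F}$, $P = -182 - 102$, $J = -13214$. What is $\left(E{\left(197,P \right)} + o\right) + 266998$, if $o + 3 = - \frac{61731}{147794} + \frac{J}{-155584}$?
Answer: $\frac{44511911000667259}{166709267296} \approx 2.67 \cdot 10^{5}$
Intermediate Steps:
$o = - \frac{19158637769}{5748595424}$ ($o = -3 - \left(- \frac{6607}{77792} + \frac{61731}{147794}\right) = -3 - \frac{1912851497}{5748595424} = - \frac{19158637769}{5748595424} \approx -3.3328$)
$P = -284$
$E{\left(I,F \right)} = \frac{-460 + F}{F + I}$
$\left(E{\left(197,P \right)} + o\right) + 266998 = \left(\frac{-460 - 284}{-284 + 197} - \frac{19158637769}{5748595424}\right) + 266998 = \left(\frac{1}{-87} \left(-744\right) - \frac{19158637769}{5748595424}\right) + 266998 = \left(\left(- \frac{1}{87}\right) \left(-744\right) - \frac{19158637769}{5748595424}\right) + 266998 = \left(\frac{248}{29} - \frac{19158637769}{5748595424}\right) + 266998 = \frac{870051169851}{166709267296} + 266998 = \frac{44511911000667259}{166709267296}$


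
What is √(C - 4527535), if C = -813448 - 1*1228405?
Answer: 6*I*√182483 ≈ 2563.1*I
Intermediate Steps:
C = -2041853 (C = -813448 - 1228405 = -2041853)
√(C - 4527535) = √(-2041853 - 4527535) = √(-6569388) = 6*I*√182483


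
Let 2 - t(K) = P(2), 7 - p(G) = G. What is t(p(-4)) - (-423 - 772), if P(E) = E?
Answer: 1195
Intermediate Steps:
p(G) = 7 - G
t(K) = 0 (t(K) = 2 - 1*2 = 2 - 2 = 0)
t(p(-4)) - (-423 - 772) = 0 - (-423 - 772) = 0 - 1*(-1195) = 0 + 1195 = 1195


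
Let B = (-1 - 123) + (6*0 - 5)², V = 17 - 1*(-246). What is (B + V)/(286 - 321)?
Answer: -164/35 ≈ -4.6857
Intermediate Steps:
V = 263 (V = 17 + 246 = 263)
B = -99 (B = -124 + (0 - 5)² = -124 + (-5)² = -124 + 25 = -99)
(B + V)/(286 - 321) = (-99 + 263)/(286 - 321) = 164/(-35) = 164*(-1/35) = -164/35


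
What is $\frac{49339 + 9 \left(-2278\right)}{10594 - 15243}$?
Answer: $- \frac{28837}{4649} \approx -6.2028$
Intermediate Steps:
$\frac{49339 + 9 \left(-2278\right)}{10594 - 15243} = \frac{49339 - 20502}{-4649} = 28837 \left(- \frac{1}{4649}\right) = - \frac{28837}{4649}$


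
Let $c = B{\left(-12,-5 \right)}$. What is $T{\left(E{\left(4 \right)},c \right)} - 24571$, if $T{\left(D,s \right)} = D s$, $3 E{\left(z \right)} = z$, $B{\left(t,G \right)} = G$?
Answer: $- \frac{73733}{3} \approx -24578.0$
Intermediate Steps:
$c = -5$
$E{\left(z \right)} = \frac{z}{3}$
$T{\left(E{\left(4 \right)},c \right)} - 24571 = \frac{1}{3} \cdot 4 \left(-5\right) - 24571 = \frac{4}{3} \left(-5\right) - 24571 = - \frac{20}{3} - 24571 = - \frac{73733}{3}$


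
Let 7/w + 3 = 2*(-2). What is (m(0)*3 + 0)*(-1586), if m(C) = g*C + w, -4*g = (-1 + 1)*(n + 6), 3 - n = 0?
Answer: 4758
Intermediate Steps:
n = 3 (n = 3 - 1*0 = 3 + 0 = 3)
w = -1 (w = 7/(-3 + 2*(-2)) = 7/(-3 - 4) = 7/(-7) = 7*(-1/7) = -1)
g = 0 (g = -(-1 + 1)*(3 + 6)/4 = -0*9 = -1/4*0 = 0)
m(C) = -1 (m(C) = 0*C - 1 = 0 - 1 = -1)
(m(0)*3 + 0)*(-1586) = (-1*3 + 0)*(-1586) = (-3 + 0)*(-1586) = -3*(-1586) = 4758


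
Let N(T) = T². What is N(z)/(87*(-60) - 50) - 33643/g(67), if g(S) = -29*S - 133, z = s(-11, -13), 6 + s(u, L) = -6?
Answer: 88499833/5470260 ≈ 16.178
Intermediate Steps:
s(u, L) = -12 (s(u, L) = -6 - 6 = -12)
z = -12
g(S) = -133 - 29*S
N(z)/(87*(-60) - 50) - 33643/g(67) = (-12)²/(87*(-60) - 50) - 33643/(-133 - 29*67) = 144/(-5220 - 50) - 33643/(-133 - 1943) = 144/(-5270) - 33643/(-2076) = 144*(-1/5270) - 33643*(-1/2076) = -72/2635 + 33643/2076 = 88499833/5470260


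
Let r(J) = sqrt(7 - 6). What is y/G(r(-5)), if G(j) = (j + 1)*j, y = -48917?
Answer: -48917/2 ≈ -24459.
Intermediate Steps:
r(J) = 1 (r(J) = sqrt(1) = 1)
G(j) = j*(1 + j) (G(j) = (1 + j)*j = j*(1 + j))
y/G(r(-5)) = -48917/(1 + 1) = -48917/(1*2) = -48917/2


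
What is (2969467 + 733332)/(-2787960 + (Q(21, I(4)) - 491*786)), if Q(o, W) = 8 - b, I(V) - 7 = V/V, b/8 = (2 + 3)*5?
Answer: -3702799/3174078 ≈ -1.1666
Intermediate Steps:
b = 200 (b = 8*((2 + 3)*5) = 8*(5*5) = 8*25 = 200)
I(V) = 8 (I(V) = 7 + V/V = 7 + 1 = 8)
Q(o, W) = -192 (Q(o, W) = 8 - 1*200 = 8 - 200 = -192)
(2969467 + 733332)/(-2787960 + (Q(21, I(4)) - 491*786)) = (2969467 + 733332)/(-2787960 + (-192 - 491*786)) = 3702799/(-2787960 + (-192 - 385926)) = 3702799/(-2787960 - 386118) = 3702799/(-3174078) = 3702799*(-1/3174078) = -3702799/3174078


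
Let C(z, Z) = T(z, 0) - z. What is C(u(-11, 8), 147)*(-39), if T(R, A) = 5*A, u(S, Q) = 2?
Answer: 78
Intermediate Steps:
C(z, Z) = -z (C(z, Z) = 5*0 - z = 0 - z = -z)
C(u(-11, 8), 147)*(-39) = -1*2*(-39) = -2*(-39) = 78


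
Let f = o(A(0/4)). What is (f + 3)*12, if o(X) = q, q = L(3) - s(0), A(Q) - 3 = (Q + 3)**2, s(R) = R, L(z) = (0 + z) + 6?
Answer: 144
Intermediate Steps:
L(z) = 6 + z (L(z) = z + 6 = 6 + z)
A(Q) = 3 + (3 + Q)**2 (A(Q) = 3 + (Q + 3)**2 = 3 + (3 + Q)**2)
q = 9 (q = (6 + 3) - 1*0 = 9 + 0 = 9)
o(X) = 9
f = 9
(f + 3)*12 = (9 + 3)*12 = 12*12 = 144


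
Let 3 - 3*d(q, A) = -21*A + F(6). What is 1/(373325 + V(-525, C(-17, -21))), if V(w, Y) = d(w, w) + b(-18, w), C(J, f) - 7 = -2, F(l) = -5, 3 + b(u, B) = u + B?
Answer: 3/1107320 ≈ 2.7092e-6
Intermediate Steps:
b(u, B) = -3 + B + u (b(u, B) = -3 + (u + B) = -3 + (B + u) = -3 + B + u)
C(J, f) = 5 (C(J, f) = 7 - 2 = 5)
d(q, A) = 8/3 + 7*A (d(q, A) = 1 - (-21*A - 5)/3 = 1 - (-5 - 21*A)/3 = 1 + (5/3 + 7*A) = 8/3 + 7*A)
V(w, Y) = -55/3 + 8*w (V(w, Y) = (8/3 + 7*w) + (-3 + w - 18) = (8/3 + 7*w) + (-21 + w) = -55/3 + 8*w)
1/(373325 + V(-525, C(-17, -21))) = 1/(373325 + (-55/3 + 8*(-525))) = 1/(373325 + (-55/3 - 4200)) = 1/(373325 - 12655/3) = 1/(1107320/3) = 3/1107320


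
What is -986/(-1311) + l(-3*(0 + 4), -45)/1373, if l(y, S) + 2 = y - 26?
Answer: 1301338/1800003 ≈ 0.72296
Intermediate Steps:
l(y, S) = -28 + y (l(y, S) = -2 + (y - 26) = -2 + (-26 + y) = -28 + y)
-986/(-1311) + l(-3*(0 + 4), -45)/1373 = -986/(-1311) + (-28 - 3*(0 + 4))/1373 = -986*(-1/1311) + (-28 - 3*4)*(1/1373) = 986/1311 + (-28 - 12)*(1/1373) = 986/1311 - 40*1/1373 = 986/1311 - 40/1373 = 1301338/1800003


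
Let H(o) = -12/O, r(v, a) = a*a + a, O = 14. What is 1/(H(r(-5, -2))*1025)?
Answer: -7/6150 ≈ -0.0011382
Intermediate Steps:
r(v, a) = a + a² (r(v, a) = a² + a = a + a²)
H(o) = -6/7 (H(o) = -12/14 = -12*1/14 = -6/7)
1/(H(r(-5, -2))*1025) = 1/(-6/7*1025) = 1/(-6150/7) = -7/6150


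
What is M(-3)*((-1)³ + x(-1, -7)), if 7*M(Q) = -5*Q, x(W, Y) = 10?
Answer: 135/7 ≈ 19.286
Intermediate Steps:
M(Q) = -5*Q/7 (M(Q) = (-5*Q)/7 = -5*Q/7)
M(-3)*((-1)³ + x(-1, -7)) = (-5/7*(-3))*((-1)³ + 10) = 15*(-1 + 10)/7 = (15/7)*9 = 135/7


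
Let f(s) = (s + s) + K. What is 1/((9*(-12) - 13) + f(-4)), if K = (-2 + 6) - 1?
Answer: -1/126 ≈ -0.0079365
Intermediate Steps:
K = 3 (K = 4 - 1 = 3)
f(s) = 3 + 2*s (f(s) = (s + s) + 3 = 2*s + 3 = 3 + 2*s)
1/((9*(-12) - 13) + f(-4)) = 1/((9*(-12) - 13) + (3 + 2*(-4))) = 1/((-108 - 13) + (3 - 8)) = 1/(-121 - 5) = 1/(-126) = -1/126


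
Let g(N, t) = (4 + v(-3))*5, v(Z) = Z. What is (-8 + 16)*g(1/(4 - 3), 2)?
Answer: 40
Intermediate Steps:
g(N, t) = 5 (g(N, t) = (4 - 3)*5 = 1*5 = 5)
(-8 + 16)*g(1/(4 - 3), 2) = (-8 + 16)*5 = 8*5 = 40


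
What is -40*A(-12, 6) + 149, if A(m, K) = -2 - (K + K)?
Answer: 709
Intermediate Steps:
A(m, K) = -2 - 2*K
-40*A(-12, 6) + 149 = -40*(-2 - 2*6) + 149 = -40*(-2 - 12) + 149 = -40*(-14) + 149 = 560 + 149 = 709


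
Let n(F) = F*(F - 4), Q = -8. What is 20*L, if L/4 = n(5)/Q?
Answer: -50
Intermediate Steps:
n(F) = F*(-4 + F)
L = -5/2 (L = 4*((5*(-4 + 5))/(-8)) = 4*((5*1)*(-⅛)) = 4*(5*(-⅛)) = 4*(-5/8) = -5/2 ≈ -2.5000)
20*L = 20*(-5/2) = -50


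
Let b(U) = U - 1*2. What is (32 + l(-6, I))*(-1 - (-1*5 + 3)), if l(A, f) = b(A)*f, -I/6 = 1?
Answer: 80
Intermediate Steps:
I = -6 (I = -6*1 = -6)
b(U) = -2 + U (b(U) = U - 2 = -2 + U)
l(A, f) = f*(-2 + A) (l(A, f) = (-2 + A)*f = f*(-2 + A))
(32 + l(-6, I))*(-1 - (-1*5 + 3)) = (32 - 6*(-2 - 6))*(-1 - (-1*5 + 3)) = (32 - 6*(-8))*(-1 - (-5 + 3)) = (32 + 48)*(-1 - 1*(-2)) = 80*(-1 + 2) = 80*1 = 80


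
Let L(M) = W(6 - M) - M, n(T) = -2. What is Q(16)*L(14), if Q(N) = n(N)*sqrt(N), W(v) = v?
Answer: 176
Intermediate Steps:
L(M) = 6 - 2*M (L(M) = (6 - M) - M = 6 - 2*M)
Q(N) = -2*sqrt(N)
Q(16)*L(14) = (-2*sqrt(16))*(6 - 2*14) = (-2*4)*(6 - 28) = -8*(-22) = 176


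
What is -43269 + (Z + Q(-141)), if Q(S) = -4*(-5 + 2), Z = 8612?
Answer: -34645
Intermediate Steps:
Q(S) = 12 (Q(S) = -4*(-3) = 12)
-43269 + (Z + Q(-141)) = -43269 + (8612 + 12) = -43269 + 8624 = -34645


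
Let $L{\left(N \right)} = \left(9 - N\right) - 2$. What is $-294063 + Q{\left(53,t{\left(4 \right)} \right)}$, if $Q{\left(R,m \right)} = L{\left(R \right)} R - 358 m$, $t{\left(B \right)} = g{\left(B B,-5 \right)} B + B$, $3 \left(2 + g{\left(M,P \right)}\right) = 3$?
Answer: $-296501$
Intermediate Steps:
$g{\left(M,P \right)} = -1$ ($g{\left(M,P \right)} = -2 + \frac{1}{3} \cdot 3 = -2 + 1 = -1$)
$L{\left(N \right)} = 7 - N$ ($L{\left(N \right)} = \left(9 - N\right) - 2 = 7 - N$)
$t{\left(B \right)} = 0$ ($t{\left(B \right)} = - B + B = 0$)
$Q{\left(R,m \right)} = - 358 m + R \left(7 - R\right)$ ($Q{\left(R,m \right)} = \left(7 - R\right) R - 358 m = R \left(7 - R\right) - 358 m = - 358 m + R \left(7 - R\right)$)
$-294063 + Q{\left(53,t{\left(4 \right)} \right)} = -294063 - 53 \left(-7 + 53\right) = -294063 + \left(0 - 53 \cdot 46\right) = -294063 + \left(0 - 2438\right) = -294063 - 2438 = -296501$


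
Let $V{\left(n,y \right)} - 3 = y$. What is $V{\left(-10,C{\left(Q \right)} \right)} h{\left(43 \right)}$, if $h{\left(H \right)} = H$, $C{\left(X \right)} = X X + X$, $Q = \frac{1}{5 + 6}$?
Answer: $\frac{16125}{121} \approx 133.26$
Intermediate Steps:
$Q = \frac{1}{11} \approx 0.090909$
$C{\left(X \right)} = X + X^{2}$ ($C{\left(X \right)} = X^{2} + X = X + X^{2}$)
$V{\left(n,y \right)} = 3 + y$
$V{\left(-10,C{\left(Q \right)} \right)} h{\left(43 \right)} = \left(3 + \frac{1 + \frac{1}{11}}{11}\right) 43 = \left(3 + \frac{1}{11} \cdot \frac{12}{11}\right) 43 = \left(3 + \frac{12}{121}\right) 43 = \frac{375}{121} \cdot 43 = \frac{16125}{121}$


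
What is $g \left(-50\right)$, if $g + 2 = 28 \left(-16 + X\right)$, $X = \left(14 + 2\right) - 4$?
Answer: $5700$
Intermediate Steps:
$X = 12$ ($X = 16 - 4 = 12$)
$g = -114$ ($g = -2 + 28 \left(-16 + 12\right) = -2 + 28 \left(-4\right) = -2 - 112 = -114$)
$g \left(-50\right) = \left(-114\right) \left(-50\right) = 5700$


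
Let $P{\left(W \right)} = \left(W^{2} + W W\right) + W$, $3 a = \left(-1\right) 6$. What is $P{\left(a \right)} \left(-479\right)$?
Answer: $-2874$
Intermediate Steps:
$a = -2$ ($a = \frac{\left(-1\right) 6}{3} = \frac{1}{3} \left(-6\right) = -2$)
$P{\left(W \right)} = W + 2 W^{2}$ ($P{\left(W \right)} = \left(W^{2} + W^{2}\right) + W = 2 W^{2} + W = W + 2 W^{2}$)
$P{\left(a \right)} \left(-479\right) = - 2 \left(1 + 2 \left(-2\right)\right) \left(-479\right) = - 2 \left(1 - 4\right) \left(-479\right) = \left(-2\right) \left(-3\right) \left(-479\right) = 6 \left(-479\right) = -2874$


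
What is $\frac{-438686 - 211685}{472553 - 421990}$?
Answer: $- \frac{650371}{50563} \approx -12.863$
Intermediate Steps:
$\frac{-438686 - 211685}{472553 - 421990} = \frac{-438686 - 211685}{50563} = \left(-650371\right) \frac{1}{50563} = - \frac{650371}{50563}$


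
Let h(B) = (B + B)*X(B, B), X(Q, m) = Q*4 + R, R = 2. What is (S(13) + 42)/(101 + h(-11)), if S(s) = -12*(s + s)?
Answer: -54/205 ≈ -0.26341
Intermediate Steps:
X(Q, m) = 2 + 4*Q (X(Q, m) = Q*4 + 2 = 4*Q + 2 = 2 + 4*Q)
S(s) = -24*s
h(B) = 2*B*(2 + 4*B) (h(B) = (B + B)*(2 + 4*B) = (2*B)*(2 + 4*B) = 2*B*(2 + 4*B))
(S(13) + 42)/(101 + h(-11)) = (-24*13 + 42)/(101 + 4*(-11)*(1 + 2*(-11))) = (-312 + 42)/(101 + 4*(-11)*(1 - 22)) = -270/(101 + 4*(-11)*(-21)) = -270/(101 + 924) = -270/1025 = -270*1/1025 = -54/205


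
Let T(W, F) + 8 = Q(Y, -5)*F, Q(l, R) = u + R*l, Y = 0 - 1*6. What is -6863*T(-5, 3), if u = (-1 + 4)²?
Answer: -748067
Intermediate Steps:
u = 9 (u = 3² = 9)
Y = -6 (Y = 0 - 6 = -6)
Q(l, R) = 9 + R*l
T(W, F) = -8 + 39*F (T(W, F) = -8 + (9 - 5*(-6))*F = -8 + (9 + 30)*F = -8 + 39*F)
-6863*T(-5, 3) = -6863*(-8 + 39*3) = -6863*(-8 + 117) = -6863*109 = -748067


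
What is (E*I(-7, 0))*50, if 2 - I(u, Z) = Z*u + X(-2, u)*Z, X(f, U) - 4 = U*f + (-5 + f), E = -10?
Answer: -1000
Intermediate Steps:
X(f, U) = -1 + f + U*f (X(f, U) = 4 + (U*f + (-5 + f)) = 4 + (-5 + f + U*f) = -1 + f + U*f)
I(u, Z) = 2 - Z*u - Z*(-3 - 2*u) (I(u, Z) = 2 - (Z*u + (-1 - 2 + u*(-2))*Z) = 2 - (Z*u + (-1 - 2 - 2*u)*Z) = 2 - (Z*u + (-3 - 2*u)*Z) = 2 - (Z*u + Z*(-3 - 2*u)) = 2 + (-Z*u - Z*(-3 - 2*u)) = 2 - Z*u - Z*(-3 - 2*u))
(E*I(-7, 0))*50 = -10*(2 + 3*0 + 0*(-7))*50 = -10*(2 + 0 + 0)*50 = -10*2*50 = -20*50 = -1000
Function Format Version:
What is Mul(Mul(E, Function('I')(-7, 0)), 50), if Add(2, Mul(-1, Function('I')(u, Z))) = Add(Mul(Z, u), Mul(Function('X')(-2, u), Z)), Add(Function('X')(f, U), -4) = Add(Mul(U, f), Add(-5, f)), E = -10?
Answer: -1000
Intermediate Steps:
Function('X')(f, U) = Add(-1, f, Mul(U, f)) (Function('X')(f, U) = Add(4, Add(Mul(U, f), Add(-5, f))) = Add(4, Add(-5, f, Mul(U, f))) = Add(-1, f, Mul(U, f)))
Function('I')(u, Z) = Add(2, Mul(-1, Z, u), Mul(-1, Z, Add(-3, Mul(-2, u)))) (Function('I')(u, Z) = Add(2, Mul(-1, Add(Mul(Z, u), Mul(Add(-1, -2, Mul(u, -2)), Z)))) = Add(2, Mul(-1, Add(Mul(Z, u), Mul(Add(-1, -2, Mul(-2, u)), Z)))) = Add(2, Mul(-1, Add(Mul(Z, u), Mul(Add(-3, Mul(-2, u)), Z)))) = Add(2, Mul(-1, Add(Mul(Z, u), Mul(Z, Add(-3, Mul(-2, u)))))) = Add(2, Add(Mul(-1, Z, u), Mul(-1, Z, Add(-3, Mul(-2, u))))) = Add(2, Mul(-1, Z, u), Mul(-1, Z, Add(-3, Mul(-2, u)))))
Mul(Mul(E, Function('I')(-7, 0)), 50) = Mul(Mul(-10, Add(2, Mul(3, 0), Mul(0, -7))), 50) = Mul(Mul(-10, Add(2, 0, 0)), 50) = Mul(Mul(-10, 2), 50) = Mul(-20, 50) = -1000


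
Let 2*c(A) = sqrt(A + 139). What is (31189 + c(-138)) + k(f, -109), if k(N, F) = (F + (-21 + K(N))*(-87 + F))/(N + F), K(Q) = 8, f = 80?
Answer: 1804113/58 ≈ 31105.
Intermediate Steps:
c(A) = sqrt(139 + A)/2 (c(A) = sqrt(A + 139)/2 = sqrt(139 + A)/2)
k(N, F) = (1131 - 12*F)/(F + N) (k(N, F) = (F + (-21 + 8)*(-87 + F))/(N + F) = (F - 13*(-87 + F))/(F + N) = (F + (1131 - 13*F))/(F + N) = (1131 - 12*F)/(F + N))
(31189 + c(-138)) + k(f, -109) = (31189 + sqrt(139 - 138)/2) + 3*(377 - 4*(-109))/(-109 + 80) = (31189 + sqrt(1)/2) + 3*(377 + 436)/(-29) = (31189 + (1/2)*1) + 3*(-1/29)*813 = (31189 + 1/2) - 2439/29 = 62379/2 - 2439/29 = 1804113/58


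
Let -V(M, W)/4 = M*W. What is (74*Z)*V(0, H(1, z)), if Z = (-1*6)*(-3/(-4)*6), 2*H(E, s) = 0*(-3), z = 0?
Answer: 0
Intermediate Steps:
H(E, s) = 0 (H(E, s) = (0*(-3))/2 = (½)*0 = 0)
V(M, W) = -4*M*W
Z = -27 (Z = -6*(-3*(-¼))*6 = -9*6/2 = -6*9/2 = -27)
(74*Z)*V(0, H(1, z)) = (74*(-27))*(-4*0*0) = -1998*0 = 0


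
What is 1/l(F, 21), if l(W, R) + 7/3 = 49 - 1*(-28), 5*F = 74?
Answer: 3/224 ≈ 0.013393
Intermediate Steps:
F = 74/5 (F = (1/5)*74 = 74/5 ≈ 14.800)
l(W, R) = 224/3 (l(W, R) = -7/3 + (49 - 1*(-28)) = -7/3 + (49 + 28) = -7/3 + 77 = 224/3)
1/l(F, 21) = 1/(224/3) = 3/224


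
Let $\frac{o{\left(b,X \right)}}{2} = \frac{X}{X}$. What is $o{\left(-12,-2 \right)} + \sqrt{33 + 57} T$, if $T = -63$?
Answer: $2 - 189 \sqrt{10} \approx -595.67$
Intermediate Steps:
$o{\left(b,X \right)} = 2$ ($o{\left(b,X \right)} = 2 \frac{X}{X} = 2 \cdot 1 = 2$)
$o{\left(-12,-2 \right)} + \sqrt{33 + 57} T = 2 + \sqrt{33 + 57} \left(-63\right) = 2 + \sqrt{90} \left(-63\right) = 2 + 3 \sqrt{10} \left(-63\right) = 2 - 189 \sqrt{10}$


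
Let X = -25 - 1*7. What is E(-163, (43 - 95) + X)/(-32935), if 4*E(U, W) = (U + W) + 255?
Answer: -2/32935 ≈ -6.0726e-5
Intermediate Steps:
X = -32 (X = -25 - 7 = -32)
E(U, W) = 255/4 + U/4 + W/4 (E(U, W) = ((U + W) + 255)/4 = (255 + U + W)/4 = 255/4 + U/4 + W/4)
E(-163, (43 - 95) + X)/(-32935) = (255/4 + (¼)*(-163) + ((43 - 95) - 32)/4)/(-32935) = (255/4 - 163/4 + (-52 - 32)/4)*(-1/32935) = (255/4 - 163/4 + (¼)*(-84))*(-1/32935) = (255/4 - 163/4 - 21)*(-1/32935) = 2*(-1/32935) = -2/32935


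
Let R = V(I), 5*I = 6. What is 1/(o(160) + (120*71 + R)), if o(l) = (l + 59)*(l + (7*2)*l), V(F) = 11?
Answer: 1/534131 ≈ 1.8722e-6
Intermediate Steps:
I = 6/5 (I = (⅕)*6 = 6/5 ≈ 1.2000)
R = 11
o(l) = 15*l*(59 + l) (o(l) = (59 + l)*(l + 14*l) = (59 + l)*(15*l) = 15*l*(59 + l))
1/(o(160) + (120*71 + R)) = 1/(15*160*(59 + 160) + (120*71 + 11)) = 1/(15*160*219 + (8520 + 11)) = 1/(525600 + 8531) = 1/534131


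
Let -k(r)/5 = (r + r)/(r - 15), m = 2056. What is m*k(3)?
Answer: 5140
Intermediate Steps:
k(r) = -10*r/(-15 + r) (k(r) = -5*(r + r)/(r - 15) = -5*2*r/(-15 + r) = -10*r/(-15 + r))
m*k(3) = 2056*(-10*3/(-15 + 3)) = 2056*(-10*3/(-12)) = 2056*(-10*3*(-1/12)) = 2056*(5/2) = 5140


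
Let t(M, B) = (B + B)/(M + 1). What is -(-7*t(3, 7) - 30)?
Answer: 109/2 ≈ 54.500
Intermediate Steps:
t(M, B) = 2*B/(1 + M) (t(M, B) = (2*B)/(1 + M) = 2*B/(1 + M))
-(-7*t(3, 7) - 30) = -(-14*7/(1 + 3) - 30) = -(-14*7/4 - 30) = -(-7*7/2 - 30) = -(-49/2 - 30) = -1*(-109/2) = 109/2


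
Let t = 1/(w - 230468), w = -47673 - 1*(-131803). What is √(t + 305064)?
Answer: √6532887672129278/146338 ≈ 552.33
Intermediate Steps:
w = 84130 (w = -47673 + 131803 = 84130)
t = -1/146338 (t = 1/(84130 - 230468) = 1/(-146338) = -1/146338 ≈ -6.8335e-6)
√(t + 305064) = √(-1/146338 + 305064) = √(44642455631/146338) = √6532887672129278/146338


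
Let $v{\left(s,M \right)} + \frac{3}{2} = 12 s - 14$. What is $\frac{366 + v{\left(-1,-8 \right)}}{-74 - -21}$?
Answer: $- \frac{677}{106} \approx -6.3868$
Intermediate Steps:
$v{\left(s,M \right)} = - \frac{31}{2} + 12 s$ ($v{\left(s,M \right)} = - \frac{3}{2} + \left(12 s - 14\right) = - \frac{3}{2} + \left(-14 + 12 s\right) = - \frac{31}{2} + 12 s$)
$\frac{366 + v{\left(-1,-8 \right)}}{-74 - -21} = \frac{366 + \left(- \frac{31}{2} + 12 \left(-1\right)\right)}{-74 - -21} = \frac{366 - \frac{55}{2}}{-74 + \left(30 - 9\right)} = \frac{366 - \frac{55}{2}}{-74 + 21} = \frac{677}{2 \left(-53\right)} = \frac{677}{2} \left(- \frac{1}{53}\right) = - \frac{677}{106}$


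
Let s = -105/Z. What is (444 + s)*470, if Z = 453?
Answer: 31494230/151 ≈ 2.0857e+5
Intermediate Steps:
s = -35/151 (s = -105/453 = -105*1/453 = -35/151 ≈ -0.23179)
(444 + s)*470 = (444 - 35/151)*470 = (67009/151)*470 = 31494230/151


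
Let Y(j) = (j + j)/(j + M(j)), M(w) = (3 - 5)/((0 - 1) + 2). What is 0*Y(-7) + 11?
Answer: 11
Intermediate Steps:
M(w) = -2 (M(w) = -2/(-1 + 2) = -2/1 = -2*1 = -2)
Y(j) = 2*j/(-2 + j) (Y(j) = (j + j)/(j - 2) = (2*j)/(-2 + j) = 2*j/(-2 + j))
0*Y(-7) + 11 = 0*(2*(-7)/(-2 - 7)) + 11 = 0*(2*(-7)/(-9)) + 11 = 0*(2*(-7)*(-1/9)) + 11 = 0*(14/9) + 11 = 0 + 11 = 11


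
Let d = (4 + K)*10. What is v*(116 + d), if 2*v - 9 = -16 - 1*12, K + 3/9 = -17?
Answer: 494/3 ≈ 164.67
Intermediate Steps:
K = -52/3 (K = -⅓ - 17 = -52/3 ≈ -17.333)
d = -400/3 (d = (4 - 52/3)*10 = -40/3*10 = -400/3 ≈ -133.33)
v = -19/2 (v = 9/2 + (-16 - 1*12)/2 = 9/2 + (-16 - 12)/2 = 9/2 + (½)*(-28) = 9/2 - 14 = -19/2 ≈ -9.5000)
v*(116 + d) = -19*(116 - 400/3)/2 = -19/2*(-52/3) = 494/3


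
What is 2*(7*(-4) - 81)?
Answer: -218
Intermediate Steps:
2*(7*(-4) - 81) = 2*(-28 - 81) = 2*(-109) = -218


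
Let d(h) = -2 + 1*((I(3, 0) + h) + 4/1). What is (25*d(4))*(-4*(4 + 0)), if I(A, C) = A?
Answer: -3600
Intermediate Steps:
d(h) = 5 + h (d(h) = -2 + 1*((3 + h) + 4/1) = -2 + 1*((3 + h) + 4*1) = -2 + 1*((3 + h) + 4) = -2 + 1*(7 + h) = -2 + (7 + h) = 5 + h)
(25*d(4))*(-4*(4 + 0)) = (25*(5 + 4))*(-4*(4 + 0)) = (25*9)*(-4*4) = 225*(-16) = -3600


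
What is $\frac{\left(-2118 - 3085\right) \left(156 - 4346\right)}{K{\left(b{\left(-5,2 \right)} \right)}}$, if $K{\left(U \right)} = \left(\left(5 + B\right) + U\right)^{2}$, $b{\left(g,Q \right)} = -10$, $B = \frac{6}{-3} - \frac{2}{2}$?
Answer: $\frac{10900285}{32} \approx 3.4063 \cdot 10^{5}$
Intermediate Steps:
$B = -3$ ($B = 6 \left(- \frac{1}{3}\right) - 1 = -2 - 1 = -3$)
$K{\left(U \right)} = \left(2 + U\right)^{2}$ ($K{\left(U \right)} = \left(\left(5 - 3\right) + U\right)^{2} = \left(2 + U\right)^{2}$)
$\frac{\left(-2118 - 3085\right) \left(156 - 4346\right)}{K{\left(b{\left(-5,2 \right)} \right)}} = \frac{\left(-2118 - 3085\right) \left(156 - 4346\right)}{\left(2 - 10\right)^{2}} = \frac{\left(-2118 - 3085\right) \left(-4190\right)}{\left(-8\right)^{2}} = \frac{\left(-5203\right) \left(-4190\right)}{64} = 21800570 \cdot \frac{1}{64} = \frac{10900285}{32}$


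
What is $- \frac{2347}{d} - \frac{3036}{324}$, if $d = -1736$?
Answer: $- \frac{375839}{46872} \approx -8.0184$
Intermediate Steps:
$- \frac{2347}{d} - \frac{3036}{324} = - \frac{2347}{-1736} - \frac{3036}{324} = \left(-2347\right) \left(- \frac{1}{1736}\right) - \frac{253}{27} = \frac{2347}{1736} - \frac{253}{27} = - \frac{375839}{46872}$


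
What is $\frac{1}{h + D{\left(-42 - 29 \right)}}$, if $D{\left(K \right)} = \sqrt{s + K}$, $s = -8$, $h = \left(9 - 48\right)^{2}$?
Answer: $\frac{1521}{2313520} - \frac{i \sqrt{79}}{2313520} \approx 0.00065744 - 3.8419 \cdot 10^{-6} i$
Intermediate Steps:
$h = 1521$ ($h = \left(-39\right)^{2} = 1521$)
$D{\left(K \right)} = \sqrt{-8 + K}$
$\frac{1}{h + D{\left(-42 - 29 \right)}} = \frac{1}{1521 + \sqrt{-8 - 71}} = \frac{1}{1521 + \sqrt{-79}} = \frac{1}{1521 + i \sqrt{79}}$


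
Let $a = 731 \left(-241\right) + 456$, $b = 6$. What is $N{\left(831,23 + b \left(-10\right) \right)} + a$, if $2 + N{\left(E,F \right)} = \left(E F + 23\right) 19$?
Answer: $-759473$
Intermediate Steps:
$N{\left(E,F \right)} = 435 + 19 E F$ ($N{\left(E,F \right)} = -2 + \left(E F + 23\right) 19 = -2 + \left(23 + E F\right) 19 = -2 + \left(437 + 19 E F\right) = 435 + 19 E F$)
$a = -175715$ ($a = -176171 + 456 = -175715$)
$N{\left(831,23 + b \left(-10\right) \right)} + a = \left(435 + 19 \cdot 831 \left(23 + 6 \left(-10\right)\right)\right) - 175715 = \left(435 + 19 \cdot 831 \left(23 - 60\right)\right) - 175715 = \left(435 + 19 \cdot 831 \left(-37\right)\right) - 175715 = \left(435 - 584193\right) - 175715 = -583758 - 175715 = -759473$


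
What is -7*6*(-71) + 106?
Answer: 3088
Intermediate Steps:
-7*6*(-71) + 106 = -42*(-71) + 106 = 2982 + 106 = 3088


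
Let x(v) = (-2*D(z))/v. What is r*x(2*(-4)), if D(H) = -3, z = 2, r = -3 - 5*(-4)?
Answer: -51/4 ≈ -12.750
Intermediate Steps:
r = 17 (r = -3 + 20 = 17)
x(v) = 6/v (x(v) = (-2*(-3))/v = 6/v)
r*x(2*(-4)) = 17*(6/((2*(-4)))) = 17*(6/(-8)) = 17*(6*(-1/8)) = 17*(-3/4) = -51/4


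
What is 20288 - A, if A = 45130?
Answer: -24842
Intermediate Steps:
20288 - A = 20288 - 1*45130 = 20288 - 45130 = -24842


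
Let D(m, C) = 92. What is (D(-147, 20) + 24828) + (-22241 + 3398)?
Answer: 6077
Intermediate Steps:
(D(-147, 20) + 24828) + (-22241 + 3398) = (92 + 24828) + (-22241 + 3398) = 24920 - 18843 = 6077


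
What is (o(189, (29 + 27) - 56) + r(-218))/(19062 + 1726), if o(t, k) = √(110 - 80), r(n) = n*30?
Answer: -1635/5197 + √30/20788 ≈ -0.31434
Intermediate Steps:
r(n) = 30*n
o(t, k) = √30
(o(189, (29 + 27) - 56) + r(-218))/(19062 + 1726) = (√30 + 30*(-218))/(19062 + 1726) = (√30 - 6540)/20788 = (-6540 + √30)*(1/20788) = -1635/5197 + √30/20788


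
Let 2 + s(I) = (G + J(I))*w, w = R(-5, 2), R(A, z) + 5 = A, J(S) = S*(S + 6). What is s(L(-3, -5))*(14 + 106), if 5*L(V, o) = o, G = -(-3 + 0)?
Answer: 2160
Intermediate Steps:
G = 3 (G = -1*(-3) = 3)
J(S) = S*(6 + S)
R(A, z) = -5 + A
L(V, o) = o/5
w = -10 (w = -5 - 5 = -10)
s(I) = -32 - 10*I*(6 + I) (s(I) = -2 + (3 + I*(6 + I))*(-10) = -2 + (-30 - 10*I*(6 + I)) = -32 - 10*I*(6 + I))
s(L(-3, -5))*(14 + 106) = (-32 - 10*(⅕)*(-5)*(6 + (⅕)*(-5)))*(14 + 106) = (-32 - 10*(-1)*(6 - 1))*120 = (-32 - 10*(-1)*5)*120 = (-32 + 50)*120 = 18*120 = 2160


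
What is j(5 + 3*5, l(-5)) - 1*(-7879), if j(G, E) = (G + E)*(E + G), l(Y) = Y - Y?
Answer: 8279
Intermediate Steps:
l(Y) = 0
j(G, E) = (E + G)**2 (j(G, E) = (E + G)*(E + G) = (E + G)**2)
j(5 + 3*5, l(-5)) - 1*(-7879) = (0 + (5 + 3*5))**2 - 1*(-7879) = (0 + (5 + 15))**2 + 7879 = (0 + 20)**2 + 7879 = 20**2 + 7879 = 400 + 7879 = 8279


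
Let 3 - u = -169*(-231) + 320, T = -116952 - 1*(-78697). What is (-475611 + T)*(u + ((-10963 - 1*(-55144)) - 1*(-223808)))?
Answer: -117486725178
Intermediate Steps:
T = -38255 (T = -116952 + 78697 = -38255)
u = -39356 (u = 3 - (-169*(-231) + 320) = 3 - (39039 + 320) = 3 - 1*39359 = 3 - 39359 = -39356)
(-475611 + T)*(u + ((-10963 - 1*(-55144)) - 1*(-223808))) = (-475611 - 38255)*(-39356 + ((-10963 - 1*(-55144)) - 1*(-223808))) = -513866*(-39356 + ((-10963 + 55144) + 223808)) = -513866*(-39356 + (44181 + 223808)) = -513866*(-39356 + 267989) = -513866*228633 = -117486725178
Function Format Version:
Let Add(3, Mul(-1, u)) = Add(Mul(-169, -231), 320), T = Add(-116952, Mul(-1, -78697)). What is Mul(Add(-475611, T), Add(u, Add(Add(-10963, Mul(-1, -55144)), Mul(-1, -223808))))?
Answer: -117486725178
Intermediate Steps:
T = -38255 (T = Add(-116952, 78697) = -38255)
u = -39356 (u = Add(3, Mul(-1, Add(Mul(-169, -231), 320))) = Add(3, Mul(-1, Add(39039, 320))) = Add(3, Mul(-1, 39359)) = Add(3, -39359) = -39356)
Mul(Add(-475611, T), Add(u, Add(Add(-10963, Mul(-1, -55144)), Mul(-1, -223808)))) = Mul(Add(-475611, -38255), Add(-39356, Add(Add(-10963, Mul(-1, -55144)), Mul(-1, -223808)))) = Mul(-513866, Add(-39356, Add(Add(-10963, 55144), 223808))) = Mul(-513866, Add(-39356, Add(44181, 223808))) = Mul(-513866, Add(-39356, 267989)) = Mul(-513866, 228633) = -117486725178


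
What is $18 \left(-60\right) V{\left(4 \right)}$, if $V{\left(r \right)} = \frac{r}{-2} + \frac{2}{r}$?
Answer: $1620$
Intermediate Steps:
$V{\left(r \right)} = \frac{2}{r} - \frac{r}{2}$ ($V{\left(r \right)} = r \left(- \frac{1}{2}\right) + \frac{2}{r} = - \frac{r}{2} + \frac{2}{r} = \frac{2}{r} - \frac{r}{2}$)
$18 \left(-60\right) V{\left(4 \right)} = 18 \left(-60\right) \left(\frac{2}{4} - 2\right) = - 1080 \left(2 \cdot \frac{1}{4} - 2\right) = - 1080 \left(\frac{1}{2} - 2\right) = \left(-1080\right) \left(- \frac{3}{2}\right) = 1620$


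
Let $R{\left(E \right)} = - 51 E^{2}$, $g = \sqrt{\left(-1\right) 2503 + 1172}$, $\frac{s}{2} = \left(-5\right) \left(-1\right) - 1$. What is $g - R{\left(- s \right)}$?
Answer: $3264 + 11 i \sqrt{11} \approx 3264.0 + 36.483 i$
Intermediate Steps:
$s = 8$ ($s = 2 \left(\left(-5\right) \left(-1\right) - 1\right) = 2 \left(5 - 1\right) = 2 \cdot 4 = 8$)
$g = 11 i \sqrt{11}$ ($g = \sqrt{-2503 + 1172} = \sqrt{-1331} = 11 i \sqrt{11} \approx 36.483 i$)
$g - R{\left(- s \right)} = 11 i \sqrt{11} - - 51 \left(\left(-1\right) 8\right)^{2} = 11 i \sqrt{11} - - 51 \left(-8\right)^{2} = 11 i \sqrt{11} - \left(-51\right) 64 = 11 i \sqrt{11} - -3264 = 11 i \sqrt{11} + 3264 = 3264 + 11 i \sqrt{11}$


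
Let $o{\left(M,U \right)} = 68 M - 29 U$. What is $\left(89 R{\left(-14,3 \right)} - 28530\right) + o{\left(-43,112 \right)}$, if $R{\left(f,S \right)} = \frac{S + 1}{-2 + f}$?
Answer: $- \frac{138897}{4} \approx -34724.0$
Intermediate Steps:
$o{\left(M,U \right)} = - 29 U + 68 M$
$R{\left(f,S \right)} = \frac{1 + S}{-2 + f}$
$\left(89 R{\left(-14,3 \right)} - 28530\right) + o{\left(-43,112 \right)} = \left(89 \frac{1 + 3}{-2 - 14} - 28530\right) + \left(\left(-29\right) 112 + 68 \left(-43\right)\right) = \left(89 \frac{1}{-16} \cdot 4 - 28530\right) - 6172 = \left(89 \left(\left(- \frac{1}{16}\right) 4\right) - 28530\right) - 6172 = \left(89 \left(- \frac{1}{4}\right) - 28530\right) - 6172 = \left(- \frac{89}{4} - 28530\right) - 6172 = - \frac{114209}{4} - 6172 = - \frac{138897}{4}$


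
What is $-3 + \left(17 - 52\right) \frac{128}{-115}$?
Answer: $\frac{827}{23} \approx 35.957$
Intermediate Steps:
$-3 + \left(17 - 52\right) \frac{128}{-115} = -3 + \left(17 - 52\right) 128 \left(- \frac{1}{115}\right) = -3 - - \frac{896}{23} = -3 + \frac{896}{23} = \frac{827}{23}$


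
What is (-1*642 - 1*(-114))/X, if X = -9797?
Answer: 528/9797 ≈ 0.053894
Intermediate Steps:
(-1*642 - 1*(-114))/X = (-1*642 - 1*(-114))/(-9797) = (-642 + 114)*(-1/9797) = -528*(-1/9797) = 528/9797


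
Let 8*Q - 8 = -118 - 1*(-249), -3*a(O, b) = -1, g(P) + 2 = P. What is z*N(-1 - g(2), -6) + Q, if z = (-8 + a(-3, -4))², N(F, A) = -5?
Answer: -19909/72 ≈ -276.51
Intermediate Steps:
g(P) = -2 + P
a(O, b) = ⅓ (a(O, b) = -⅓*(-1) = ⅓)
Q = 139/8 (Q = 1 + (-118 - 1*(-249))/8 = 1 + (-118 + 249)/8 = 1 + (⅛)*131 = 1 + 131/8 = 139/8 ≈ 17.375)
z = 529/9 (z = (-8 + ⅓)² = (-23/3)² = 529/9 ≈ 58.778)
z*N(-1 - g(2), -6) + Q = (529/9)*(-5) + 139/8 = -2645/9 + 139/8 = -19909/72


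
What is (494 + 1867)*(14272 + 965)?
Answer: 35974557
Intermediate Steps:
(494 + 1867)*(14272 + 965) = 2361*15237 = 35974557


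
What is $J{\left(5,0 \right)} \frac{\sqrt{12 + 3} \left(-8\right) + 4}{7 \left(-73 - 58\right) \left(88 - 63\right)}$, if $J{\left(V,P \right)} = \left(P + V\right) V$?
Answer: $- \frac{4}{917} + \frac{8 \sqrt{15}}{917} \approx 0.029426$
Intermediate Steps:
$J{\left(V,P \right)} = V \left(P + V\right)$
$J{\left(5,0 \right)} \frac{\sqrt{12 + 3} \left(-8\right) + 4}{7 \left(-73 - 58\right) \left(88 - 63\right)} = 5 \left(0 + 5\right) \frac{\sqrt{12 + 3} \left(-8\right) + 4}{7 \left(-73 - 58\right) \left(88 - 63\right)} = 5 \cdot 5 \frac{\sqrt{15} \left(-8\right) + 4}{7 \left(\left(-131\right) 25\right)} = 25 \frac{- 8 \sqrt{15} + 4}{7 \left(-3275\right)} = 25 \frac{4 - 8 \sqrt{15}}{-22925} = 25 \left(4 - 8 \sqrt{15}\right) \left(- \frac{1}{22925}\right) = 25 \left(- \frac{4}{22925} + \frac{8 \sqrt{15}}{22925}\right) = - \frac{4}{917} + \frac{8 \sqrt{15}}{917}$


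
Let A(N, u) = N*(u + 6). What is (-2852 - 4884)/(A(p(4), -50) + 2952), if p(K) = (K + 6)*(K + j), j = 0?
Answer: -967/149 ≈ -6.4899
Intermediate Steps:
p(K) = K*(6 + K) (p(K) = (K + 6)*(K + 0) = (6 + K)*K = K*(6 + K))
A(N, u) = N*(6 + u)
(-2852 - 4884)/(A(p(4), -50) + 2952) = (-2852 - 4884)/((4*(6 + 4))*(6 - 50) + 2952) = -7736/((4*10)*(-44) + 2952) = -7736/(40*(-44) + 2952) = -7736/(-1760 + 2952) = -7736/1192 = -7736*1/1192 = -967/149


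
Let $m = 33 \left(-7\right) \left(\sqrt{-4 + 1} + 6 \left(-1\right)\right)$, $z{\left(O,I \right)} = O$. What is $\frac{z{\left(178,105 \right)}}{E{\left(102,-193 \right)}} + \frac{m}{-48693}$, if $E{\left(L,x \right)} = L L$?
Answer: $- \frac{958765}{84433662} + \frac{77 i \sqrt{3}}{16231} \approx -0.011355 + 0.0082169 i$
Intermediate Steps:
$E{\left(L,x \right)} = L^{2}$
$m = 1386 - 231 i \sqrt{3}$ ($m = - 231 \left(\sqrt{-3} - 6\right) = - 231 \left(i \sqrt{3} - 6\right) = - 231 \left(-6 + i \sqrt{3}\right) = 1386 - 231 i \sqrt{3} \approx 1386.0 - 400.1 i$)
$\frac{z{\left(178,105 \right)}}{E{\left(102,-193 \right)}} + \frac{m}{-48693} = \frac{178}{102^{2}} + \frac{1386 - 231 i \sqrt{3}}{-48693} = \frac{178}{10404} + \left(1386 - 231 i \sqrt{3}\right) \left(- \frac{1}{48693}\right) = 178 \cdot \frac{1}{10404} - \left(\frac{462}{16231} - \frac{77 i \sqrt{3}}{16231}\right) = \frac{89}{5202} - \left(\frac{462}{16231} - \frac{77 i \sqrt{3}}{16231}\right) = - \frac{958765}{84433662} + \frac{77 i \sqrt{3}}{16231}$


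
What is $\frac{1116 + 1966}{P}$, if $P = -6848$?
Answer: $- \frac{1541}{3424} \approx -0.45006$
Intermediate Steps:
$\frac{1116 + 1966}{P} = \frac{1116 + 1966}{-6848} = 3082 \left(- \frac{1}{6848}\right) = - \frac{1541}{3424}$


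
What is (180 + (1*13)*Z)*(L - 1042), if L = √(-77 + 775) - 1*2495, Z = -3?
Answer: -498717 + 141*√698 ≈ -4.9499e+5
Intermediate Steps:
L = -2495 + √698 (L = √698 - 2495 = -2495 + √698 ≈ -2468.6)
(180 + (1*13)*Z)*(L - 1042) = (180 + (1*13)*(-3))*((-2495 + √698) - 1042) = (180 + 13*(-3))*(-3537 + √698) = (180 - 39)*(-3537 + √698) = 141*(-3537 + √698) = -498717 + 141*√698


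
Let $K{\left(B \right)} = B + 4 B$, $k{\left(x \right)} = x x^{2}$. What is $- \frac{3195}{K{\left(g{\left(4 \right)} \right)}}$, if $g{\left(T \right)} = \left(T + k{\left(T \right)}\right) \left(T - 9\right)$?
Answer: $\frac{639}{340} \approx 1.8794$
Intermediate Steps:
$k{\left(x \right)} = x^{3}$
$g{\left(T \right)} = \left(-9 + T\right) \left(T + T^{3}\right)$ ($g{\left(T \right)} = \left(T + T^{3}\right) \left(T - 9\right) = \left(T + T^{3}\right) \left(-9 + T\right) = \left(-9 + T\right) \left(T + T^{3}\right)$)
$K{\left(B \right)} = 5 B$
$- \frac{3195}{K{\left(g{\left(4 \right)} \right)}} = - \frac{3195}{5 \cdot 4 \left(-9 + 4 + 4^{3} - 9 \cdot 4^{2}\right)} = - \frac{3195}{5 \cdot 4 \left(-9 + 4 + 64 - 144\right)} = - \frac{3195}{5 \cdot 4 \left(-85\right)} = - \frac{3195}{5 \left(-340\right)} = - \frac{3195}{-1700} = \left(-3195\right) \left(- \frac{1}{1700}\right) = \frac{639}{340}$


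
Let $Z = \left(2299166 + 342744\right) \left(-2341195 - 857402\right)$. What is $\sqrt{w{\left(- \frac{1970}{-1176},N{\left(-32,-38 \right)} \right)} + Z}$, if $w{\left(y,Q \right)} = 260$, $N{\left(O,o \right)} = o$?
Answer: $i \sqrt{8450405400010} \approx 2.907 \cdot 10^{6} i$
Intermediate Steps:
$Z = -8450405400270$ ($Z = 2641910 \left(-3198597\right) = -8450405400270$)
$\sqrt{w{\left(- \frac{1970}{-1176},N{\left(-32,-38 \right)} \right)} + Z} = \sqrt{260 - 8450405400270} = \sqrt{-8450405400010} = i \sqrt{8450405400010}$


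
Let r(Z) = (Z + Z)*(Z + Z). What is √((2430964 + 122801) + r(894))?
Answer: √5750709 ≈ 2398.1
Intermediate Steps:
r(Z) = 4*Z² (r(Z) = (2*Z)*(2*Z) = 4*Z²)
√((2430964 + 122801) + r(894)) = √((2430964 + 122801) + 4*894²) = √(2553765 + 4*799236) = √(2553765 + 3196944) = √5750709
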